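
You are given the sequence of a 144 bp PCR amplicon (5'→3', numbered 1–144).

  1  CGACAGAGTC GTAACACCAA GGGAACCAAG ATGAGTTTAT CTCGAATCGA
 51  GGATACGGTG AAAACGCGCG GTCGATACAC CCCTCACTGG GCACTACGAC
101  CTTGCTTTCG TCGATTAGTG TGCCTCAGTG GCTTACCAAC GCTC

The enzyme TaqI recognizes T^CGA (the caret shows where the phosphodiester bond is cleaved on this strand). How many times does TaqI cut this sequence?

4

TCGA occurs starting at positions 42, 47, 72, 111.
TaqI cuts at 4 sites.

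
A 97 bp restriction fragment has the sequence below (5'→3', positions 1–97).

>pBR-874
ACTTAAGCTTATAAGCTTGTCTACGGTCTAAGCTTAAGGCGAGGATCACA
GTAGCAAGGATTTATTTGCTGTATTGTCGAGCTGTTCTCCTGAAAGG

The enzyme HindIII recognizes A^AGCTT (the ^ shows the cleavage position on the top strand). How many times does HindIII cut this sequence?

3

AAGCTT occurs starting at positions 5, 13, 30.
HindIII cuts at 3 sites.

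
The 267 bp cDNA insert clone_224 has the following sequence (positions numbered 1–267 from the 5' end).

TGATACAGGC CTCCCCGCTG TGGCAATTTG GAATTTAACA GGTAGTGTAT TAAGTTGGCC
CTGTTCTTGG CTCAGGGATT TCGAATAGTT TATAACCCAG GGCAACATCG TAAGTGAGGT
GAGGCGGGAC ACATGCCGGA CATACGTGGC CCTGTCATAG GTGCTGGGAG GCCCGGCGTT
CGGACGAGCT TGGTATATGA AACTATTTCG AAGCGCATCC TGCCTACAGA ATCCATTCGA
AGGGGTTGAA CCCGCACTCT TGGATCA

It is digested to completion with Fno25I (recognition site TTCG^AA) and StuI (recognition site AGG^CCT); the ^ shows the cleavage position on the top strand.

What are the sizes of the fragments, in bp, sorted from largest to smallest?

Fno25I sites (TTCGAA) start at positions 80, 207, 236.
Fno25I cuts after base 4 of each site, so after positions 83, 210, 239.
The StuI site (AGGCCT) starts at position 7.
StuI cuts after base 3 of each site, so after position 9.
Combined cut positions: 9, 83, 210, 239.
Linear molecule, 4 cuts → 5 fragments:
  1–9 → 9 bp
  10–83 → 74 bp
  84–210 → 127 bp
  211–239 → 29 bp
  240–267 → 28 bp
Sorted largest to smallest: 127, 74, 29, 28, 9 bp.

127, 74, 29, 28, 9 bp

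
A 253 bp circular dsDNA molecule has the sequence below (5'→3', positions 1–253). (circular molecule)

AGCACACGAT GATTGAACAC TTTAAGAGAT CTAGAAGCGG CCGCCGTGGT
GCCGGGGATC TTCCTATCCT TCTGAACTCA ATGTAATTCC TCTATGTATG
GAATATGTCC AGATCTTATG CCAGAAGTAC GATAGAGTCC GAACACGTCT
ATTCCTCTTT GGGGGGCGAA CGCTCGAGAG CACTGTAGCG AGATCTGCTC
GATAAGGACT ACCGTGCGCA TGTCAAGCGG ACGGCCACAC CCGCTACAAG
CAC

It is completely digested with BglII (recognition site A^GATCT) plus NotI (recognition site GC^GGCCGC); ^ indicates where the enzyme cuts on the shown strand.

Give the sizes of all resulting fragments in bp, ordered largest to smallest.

BglII sites (AGATCT) start at positions 27, 111, 191.
BglII cuts after the first base of each site, so after positions 27, 111, 191.
The NotI site (GCGGCCGC) starts at position 37.
NotI cuts after base 2 of each site, so after position 38.
Combined cut positions: 27, 38, 111, 191.
Circular molecule, 4 cuts → 4 fragments:
  28–38 → 11 bp
  39–111 → 73 bp
  112–191 → 80 bp
  192–253 then 1–27 → 62 + 27 = 89 bp
Sorted largest to smallest: 89, 80, 73, 11 bp.

89, 80, 73, 11 bp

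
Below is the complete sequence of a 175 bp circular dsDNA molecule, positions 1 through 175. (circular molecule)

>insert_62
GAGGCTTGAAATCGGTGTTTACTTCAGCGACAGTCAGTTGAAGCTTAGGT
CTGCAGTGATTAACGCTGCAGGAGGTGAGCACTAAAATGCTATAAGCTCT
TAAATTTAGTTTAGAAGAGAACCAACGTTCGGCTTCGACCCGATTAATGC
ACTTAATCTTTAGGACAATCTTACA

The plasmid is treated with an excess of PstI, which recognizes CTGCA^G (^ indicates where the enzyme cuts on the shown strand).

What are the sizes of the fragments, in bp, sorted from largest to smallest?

160, 15 bp

PstI sites (CTGCAG) start at positions 51, 66.
PstI cuts after base 5 of each site (before the last base), so after positions 55, 70.
Circular molecule, 2 cuts → 2 fragments:
  56–70 → 15 bp
  71–175 then 1–55 → 105 + 55 = 160 bp
Sorted largest to smallest: 160, 15 bp.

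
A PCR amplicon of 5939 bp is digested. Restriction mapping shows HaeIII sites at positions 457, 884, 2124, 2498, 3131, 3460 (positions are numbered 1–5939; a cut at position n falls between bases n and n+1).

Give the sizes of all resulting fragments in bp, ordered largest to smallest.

Linear molecule, 6 cuts → 7 fragments:
  457 − 0 = 457 bp
  884 − 457 = 427 bp
  2124 − 884 = 1240 bp
  2498 − 2124 = 374 bp
  3131 − 2498 = 633 bp
  3460 − 3131 = 329 bp
  5939 − 3460 = 2479 bp
Sorted largest to smallest: 2479, 1240, 633, 457, 427, 374, 329 bp.

2479, 1240, 633, 457, 427, 374, 329 bp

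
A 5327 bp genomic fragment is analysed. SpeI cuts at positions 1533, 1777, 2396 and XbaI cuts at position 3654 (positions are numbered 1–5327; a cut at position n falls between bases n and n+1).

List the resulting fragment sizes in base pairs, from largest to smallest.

1673, 1533, 1258, 619, 244 bp

Combined cut positions (sorted): 1533, 1777, 2396, 3654.
Linear molecule, 4 cuts → 5 fragments:
  1533 − 0 = 1533 bp
  1777 − 1533 = 244 bp
  2396 − 1777 = 619 bp
  3654 − 2396 = 1258 bp
  5327 − 3654 = 1673 bp
Sorted largest to smallest: 1673, 1533, 1258, 619, 244 bp.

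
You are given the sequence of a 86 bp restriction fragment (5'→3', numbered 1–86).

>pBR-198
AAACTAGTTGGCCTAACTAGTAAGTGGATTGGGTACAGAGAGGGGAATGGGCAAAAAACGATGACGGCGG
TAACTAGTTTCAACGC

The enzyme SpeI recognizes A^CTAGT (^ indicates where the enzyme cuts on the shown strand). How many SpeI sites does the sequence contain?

ACTAGT occurs starting at positions 3, 16, 73.
SpeI cuts at 3 sites.

3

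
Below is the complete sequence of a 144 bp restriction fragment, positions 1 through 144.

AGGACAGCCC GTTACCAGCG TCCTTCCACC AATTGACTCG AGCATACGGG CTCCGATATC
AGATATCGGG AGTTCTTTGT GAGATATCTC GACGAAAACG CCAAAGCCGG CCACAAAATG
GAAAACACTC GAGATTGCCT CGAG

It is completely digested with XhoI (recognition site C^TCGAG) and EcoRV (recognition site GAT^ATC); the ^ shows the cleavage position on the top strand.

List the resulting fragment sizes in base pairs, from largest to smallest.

43, 37, 21, 20, 11, 7, 5 bp

XhoI sites (CTCGAG) start at positions 37, 128, 139.
XhoI cuts after the first base of each site, so after positions 37, 128, 139.
EcoRV sites (GATATC) start at positions 55, 62, 83.
EcoRV cuts after base 3 of each site, so after positions 57, 64, 85.
Combined cut positions: 37, 57, 64, 85, 128, 139.
Linear molecule, 6 cuts → 7 fragments:
  1–37 → 37 bp
  38–57 → 20 bp
  58–64 → 7 bp
  65–85 → 21 bp
  86–128 → 43 bp
  129–139 → 11 bp
  140–144 → 5 bp
Sorted largest to smallest: 43, 37, 21, 20, 11, 7, 5 bp.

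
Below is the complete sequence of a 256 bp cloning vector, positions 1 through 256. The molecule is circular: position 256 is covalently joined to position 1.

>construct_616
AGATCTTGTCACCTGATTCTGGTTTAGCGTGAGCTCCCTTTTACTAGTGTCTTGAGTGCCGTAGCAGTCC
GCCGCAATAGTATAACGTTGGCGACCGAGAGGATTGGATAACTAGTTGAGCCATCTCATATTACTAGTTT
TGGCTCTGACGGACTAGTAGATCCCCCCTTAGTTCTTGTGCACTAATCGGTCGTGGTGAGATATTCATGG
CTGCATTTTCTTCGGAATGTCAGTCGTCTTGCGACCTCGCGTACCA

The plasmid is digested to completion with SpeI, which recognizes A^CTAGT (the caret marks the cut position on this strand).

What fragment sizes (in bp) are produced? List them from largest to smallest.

146, 68, 22, 20 bp

SpeI sites (ACTAGT) start at positions 43, 111, 133, 153.
SpeI cuts after the first base of each site, so after positions 43, 111, 133, 153.
Circular molecule, 4 cuts → 4 fragments:
  44–111 → 68 bp
  112–133 → 22 bp
  134–153 → 20 bp
  154–256 then 1–43 → 103 + 43 = 146 bp
Sorted largest to smallest: 146, 68, 22, 20 bp.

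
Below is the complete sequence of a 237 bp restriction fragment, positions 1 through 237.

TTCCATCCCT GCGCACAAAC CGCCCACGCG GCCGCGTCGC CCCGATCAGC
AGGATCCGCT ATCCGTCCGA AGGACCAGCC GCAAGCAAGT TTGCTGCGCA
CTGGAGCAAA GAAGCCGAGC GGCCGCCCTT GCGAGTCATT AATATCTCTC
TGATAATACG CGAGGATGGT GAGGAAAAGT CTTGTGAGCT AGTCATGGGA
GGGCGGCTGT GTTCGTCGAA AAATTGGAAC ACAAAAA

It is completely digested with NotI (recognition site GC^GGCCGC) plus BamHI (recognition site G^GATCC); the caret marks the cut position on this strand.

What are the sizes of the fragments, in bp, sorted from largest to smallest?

117, 68, 29, 23 bp

NotI sites (GCGGCCGC) start at positions 28, 119.
NotI cuts after base 2 of each site, so after positions 29, 120.
The BamHI site (GGATCC) starts at position 52.
BamHI cuts after the first base of each site, so after position 52.
Combined cut positions: 29, 52, 120.
Linear molecule, 3 cuts → 4 fragments:
  1–29 → 29 bp
  30–52 → 23 bp
  53–120 → 68 bp
  121–237 → 117 bp
Sorted largest to smallest: 117, 68, 29, 23 bp.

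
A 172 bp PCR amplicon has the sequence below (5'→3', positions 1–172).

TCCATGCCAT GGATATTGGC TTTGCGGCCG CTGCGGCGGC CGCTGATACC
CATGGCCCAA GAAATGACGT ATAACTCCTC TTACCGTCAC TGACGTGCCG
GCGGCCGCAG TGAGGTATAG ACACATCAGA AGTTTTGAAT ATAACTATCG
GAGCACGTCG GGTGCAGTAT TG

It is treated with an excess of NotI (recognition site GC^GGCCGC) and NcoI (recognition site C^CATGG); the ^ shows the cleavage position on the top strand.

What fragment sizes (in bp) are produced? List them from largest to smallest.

70, 52, 18, 13, 12, 7 bp

NotI sites (GCGGCCGC) start at positions 24, 36, 101.
NotI cuts after base 2 of each site, so after positions 25, 37, 102.
NcoI sites (CCATGG) start at positions 7, 50.
NcoI cuts after the first base of each site, so after positions 7, 50.
Combined cut positions: 7, 25, 37, 50, 102.
Linear molecule, 5 cuts → 6 fragments:
  1–7 → 7 bp
  8–25 → 18 bp
  26–37 → 12 bp
  38–50 → 13 bp
  51–102 → 52 bp
  103–172 → 70 bp
Sorted largest to smallest: 70, 52, 18, 13, 12, 7 bp.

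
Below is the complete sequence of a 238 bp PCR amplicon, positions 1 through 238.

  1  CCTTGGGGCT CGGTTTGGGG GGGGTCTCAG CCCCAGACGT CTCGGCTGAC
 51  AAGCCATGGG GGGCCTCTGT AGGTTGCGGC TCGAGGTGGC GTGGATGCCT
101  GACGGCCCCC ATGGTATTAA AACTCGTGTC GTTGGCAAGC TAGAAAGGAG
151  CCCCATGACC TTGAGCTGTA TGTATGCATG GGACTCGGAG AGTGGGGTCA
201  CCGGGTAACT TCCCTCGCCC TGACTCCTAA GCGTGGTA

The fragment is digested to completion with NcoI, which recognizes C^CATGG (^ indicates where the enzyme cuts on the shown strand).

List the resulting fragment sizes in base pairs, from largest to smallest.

129, 55, 54 bp

NcoI sites (CCATGG) start at positions 54, 109.
NcoI cuts after the first base of each site, so after positions 54, 109.
Linear molecule, 2 cuts → 3 fragments:
  1–54 → 54 bp
  55–109 → 55 bp
  110–238 → 129 bp
Sorted largest to smallest: 129, 55, 54 bp.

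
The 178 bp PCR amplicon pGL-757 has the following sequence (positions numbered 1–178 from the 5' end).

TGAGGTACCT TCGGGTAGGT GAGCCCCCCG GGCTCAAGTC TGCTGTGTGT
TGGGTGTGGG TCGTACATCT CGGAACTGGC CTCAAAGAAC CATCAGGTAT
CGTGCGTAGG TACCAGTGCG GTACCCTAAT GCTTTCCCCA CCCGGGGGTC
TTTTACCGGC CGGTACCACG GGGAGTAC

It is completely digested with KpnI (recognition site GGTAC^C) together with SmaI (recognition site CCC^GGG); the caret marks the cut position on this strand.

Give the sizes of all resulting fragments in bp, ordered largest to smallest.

84, 23, 21, 19, 12, 11, 8 bp

KpnI sites (GGTACC) start at positions 4, 109, 120, 162.
KpnI cuts after base 5 of each site (before the last base), so after positions 8, 113, 124, 166.
SmaI sites (CCCGGG) start at positions 27, 141.
SmaI cuts after base 3 of each site, so after positions 29, 143.
Combined cut positions: 8, 29, 113, 124, 143, 166.
Linear molecule, 6 cuts → 7 fragments:
  1–8 → 8 bp
  9–29 → 21 bp
  30–113 → 84 bp
  114–124 → 11 bp
  125–143 → 19 bp
  144–166 → 23 bp
  167–178 → 12 bp
Sorted largest to smallest: 84, 23, 21, 19, 12, 11, 8 bp.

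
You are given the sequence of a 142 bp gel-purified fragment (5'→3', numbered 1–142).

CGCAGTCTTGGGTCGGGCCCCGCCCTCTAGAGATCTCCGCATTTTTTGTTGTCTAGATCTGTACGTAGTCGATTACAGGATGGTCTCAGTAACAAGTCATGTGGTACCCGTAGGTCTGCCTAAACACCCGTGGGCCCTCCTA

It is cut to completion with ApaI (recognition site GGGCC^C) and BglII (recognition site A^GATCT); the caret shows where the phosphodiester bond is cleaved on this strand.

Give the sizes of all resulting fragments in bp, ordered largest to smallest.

81, 24, 19, 12, 6 bp

ApaI sites (GGGCCC) start at positions 15, 132.
ApaI cuts after base 5 of each site (before the last base), so after positions 19, 136.
BglII sites (AGATCT) start at positions 31, 55.
BglII cuts after the first base of each site, so after positions 31, 55.
Combined cut positions: 19, 31, 55, 136.
Linear molecule, 4 cuts → 5 fragments:
  1–19 → 19 bp
  20–31 → 12 bp
  32–55 → 24 bp
  56–136 → 81 bp
  137–142 → 6 bp
Sorted largest to smallest: 81, 24, 19, 12, 6 bp.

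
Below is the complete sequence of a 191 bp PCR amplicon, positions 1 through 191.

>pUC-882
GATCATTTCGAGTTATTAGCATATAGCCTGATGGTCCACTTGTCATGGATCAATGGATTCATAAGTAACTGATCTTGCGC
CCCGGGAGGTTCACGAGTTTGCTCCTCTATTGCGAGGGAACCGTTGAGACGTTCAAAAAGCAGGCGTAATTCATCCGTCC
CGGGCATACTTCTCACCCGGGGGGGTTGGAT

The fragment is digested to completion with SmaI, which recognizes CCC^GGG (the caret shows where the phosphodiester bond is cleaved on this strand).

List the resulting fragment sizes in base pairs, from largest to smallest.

83, 78, 17, 13 bp

SmaI sites (CCCGGG) start at positions 81, 159, 176.
SmaI cuts after base 3 of each site, so after positions 83, 161, 178.
Linear molecule, 3 cuts → 4 fragments:
  1–83 → 83 bp
  84–161 → 78 bp
  162–178 → 17 bp
  179–191 → 13 bp
Sorted largest to smallest: 83, 78, 17, 13 bp.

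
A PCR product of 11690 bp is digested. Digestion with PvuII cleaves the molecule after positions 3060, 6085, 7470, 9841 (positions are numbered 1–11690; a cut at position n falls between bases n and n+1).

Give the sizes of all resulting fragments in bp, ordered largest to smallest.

3060, 3025, 2371, 1849, 1385 bp

Linear molecule, 4 cuts → 5 fragments:
  3060 − 0 = 3060 bp
  6085 − 3060 = 3025 bp
  7470 − 6085 = 1385 bp
  9841 − 7470 = 2371 bp
  11690 − 9841 = 1849 bp
Sorted largest to smallest: 3060, 3025, 2371, 1849, 1385 bp.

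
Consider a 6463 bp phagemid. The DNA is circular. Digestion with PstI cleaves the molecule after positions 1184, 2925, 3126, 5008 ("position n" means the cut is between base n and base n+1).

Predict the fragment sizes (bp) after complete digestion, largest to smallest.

Circular molecule, 4 cuts → 4 fragments:
  2925 − 1184 = 1741 bp
  3126 − 2925 = 201 bp
  5008 − 3126 = 1882 bp
  wrap: 6463 − 5008 + 1184 = 2639 bp
Sorted largest to smallest: 2639, 1882, 1741, 201 bp.

2639, 1882, 1741, 201 bp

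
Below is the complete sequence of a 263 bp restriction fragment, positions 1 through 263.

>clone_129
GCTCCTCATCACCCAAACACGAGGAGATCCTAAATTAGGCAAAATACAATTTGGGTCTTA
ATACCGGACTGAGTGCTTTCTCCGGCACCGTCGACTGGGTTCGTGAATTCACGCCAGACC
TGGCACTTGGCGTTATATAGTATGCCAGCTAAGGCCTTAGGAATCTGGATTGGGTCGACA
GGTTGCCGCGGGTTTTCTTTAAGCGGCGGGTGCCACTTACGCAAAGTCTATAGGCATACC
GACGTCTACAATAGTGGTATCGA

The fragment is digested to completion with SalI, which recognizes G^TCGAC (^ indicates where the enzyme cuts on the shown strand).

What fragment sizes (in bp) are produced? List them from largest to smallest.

90, 89, 84 bp

SalI sites (GTCGAC) start at positions 90, 174.
SalI cuts after the first base of each site, so after positions 90, 174.
Linear molecule, 2 cuts → 3 fragments:
  1–90 → 90 bp
  91–174 → 84 bp
  175–263 → 89 bp
Sorted largest to smallest: 90, 89, 84 bp.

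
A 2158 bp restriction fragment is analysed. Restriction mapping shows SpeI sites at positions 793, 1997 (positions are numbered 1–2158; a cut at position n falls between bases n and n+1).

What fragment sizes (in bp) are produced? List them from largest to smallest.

1204, 793, 161 bp

Linear molecule, 2 cuts → 3 fragments:
  793 − 0 = 793 bp
  1997 − 793 = 1204 bp
  2158 − 1997 = 161 bp
Sorted largest to smallest: 1204, 793, 161 bp.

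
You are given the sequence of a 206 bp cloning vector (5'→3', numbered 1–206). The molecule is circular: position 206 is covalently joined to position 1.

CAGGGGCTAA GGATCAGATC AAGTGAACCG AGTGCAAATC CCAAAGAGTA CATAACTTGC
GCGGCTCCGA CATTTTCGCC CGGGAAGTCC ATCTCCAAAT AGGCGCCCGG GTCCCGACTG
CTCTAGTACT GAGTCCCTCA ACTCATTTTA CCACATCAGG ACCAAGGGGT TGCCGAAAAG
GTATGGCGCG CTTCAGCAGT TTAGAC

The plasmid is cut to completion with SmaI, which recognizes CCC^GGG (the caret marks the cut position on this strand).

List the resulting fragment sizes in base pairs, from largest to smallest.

179, 27 bp

SmaI sites (CCCGGG) start at positions 79, 106.
SmaI cuts after base 3 of each site, so after positions 81, 108.
Circular molecule, 2 cuts → 2 fragments:
  82–108 → 27 bp
  109–206 then 1–81 → 98 + 81 = 179 bp
Sorted largest to smallest: 179, 27 bp.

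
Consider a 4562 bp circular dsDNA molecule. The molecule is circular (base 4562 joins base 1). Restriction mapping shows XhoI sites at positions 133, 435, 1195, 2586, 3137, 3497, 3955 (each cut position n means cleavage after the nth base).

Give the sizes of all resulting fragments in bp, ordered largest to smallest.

Circular molecule, 7 cuts → 7 fragments:
  435 − 133 = 302 bp
  1195 − 435 = 760 bp
  2586 − 1195 = 1391 bp
  3137 − 2586 = 551 bp
  3497 − 3137 = 360 bp
  3955 − 3497 = 458 bp
  wrap: 4562 − 3955 + 133 = 740 bp
Sorted largest to smallest: 1391, 760, 740, 551, 458, 360, 302 bp.

1391, 760, 740, 551, 458, 360, 302 bp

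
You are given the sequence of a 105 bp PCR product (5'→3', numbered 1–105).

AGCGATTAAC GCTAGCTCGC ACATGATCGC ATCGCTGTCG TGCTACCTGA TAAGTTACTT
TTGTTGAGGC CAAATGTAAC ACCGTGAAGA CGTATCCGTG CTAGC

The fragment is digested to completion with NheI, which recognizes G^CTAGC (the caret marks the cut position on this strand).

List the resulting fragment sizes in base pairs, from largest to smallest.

89, 11, 5 bp

NheI sites (GCTAGC) start at positions 11, 100.
NheI cuts after the first base of each site, so after positions 11, 100.
Linear molecule, 2 cuts → 3 fragments:
  1–11 → 11 bp
  12–100 → 89 bp
  101–105 → 5 bp
Sorted largest to smallest: 89, 11, 5 bp.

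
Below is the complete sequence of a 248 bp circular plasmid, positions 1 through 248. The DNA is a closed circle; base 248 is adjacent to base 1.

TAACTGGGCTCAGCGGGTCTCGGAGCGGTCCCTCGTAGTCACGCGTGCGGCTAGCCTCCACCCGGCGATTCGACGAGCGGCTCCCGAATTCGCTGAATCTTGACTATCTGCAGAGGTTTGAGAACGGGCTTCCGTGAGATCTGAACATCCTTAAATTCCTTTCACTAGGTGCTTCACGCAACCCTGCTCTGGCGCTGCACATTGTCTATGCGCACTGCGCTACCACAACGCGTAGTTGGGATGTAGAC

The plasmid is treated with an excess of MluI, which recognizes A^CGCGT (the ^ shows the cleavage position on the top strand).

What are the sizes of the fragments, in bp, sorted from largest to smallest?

187, 61 bp

MluI sites (ACGCGT) start at positions 41, 228.
MluI cuts after the first base of each site, so after positions 41, 228.
Circular molecule, 2 cuts → 2 fragments:
  42–228 → 187 bp
  229–248 then 1–41 → 20 + 41 = 61 bp
Sorted largest to smallest: 187, 61 bp.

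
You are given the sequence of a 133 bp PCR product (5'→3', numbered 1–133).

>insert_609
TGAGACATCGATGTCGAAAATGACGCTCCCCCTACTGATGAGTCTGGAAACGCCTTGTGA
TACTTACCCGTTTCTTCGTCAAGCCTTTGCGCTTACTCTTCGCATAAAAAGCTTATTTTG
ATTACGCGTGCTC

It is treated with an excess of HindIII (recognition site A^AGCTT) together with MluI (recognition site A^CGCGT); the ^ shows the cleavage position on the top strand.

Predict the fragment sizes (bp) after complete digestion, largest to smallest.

The HindIII site (AAGCTT) starts at position 109.
HindIII cuts after the first base of each site, so after position 109.
The MluI site (ACGCGT) starts at position 124.
MluI cuts after the first base of each site, so after position 124.
Combined cut positions: 109, 124.
Linear molecule, 2 cuts → 3 fragments:
  1–109 → 109 bp
  110–124 → 15 bp
  125–133 → 9 bp
Sorted largest to smallest: 109, 15, 9 bp.

109, 15, 9 bp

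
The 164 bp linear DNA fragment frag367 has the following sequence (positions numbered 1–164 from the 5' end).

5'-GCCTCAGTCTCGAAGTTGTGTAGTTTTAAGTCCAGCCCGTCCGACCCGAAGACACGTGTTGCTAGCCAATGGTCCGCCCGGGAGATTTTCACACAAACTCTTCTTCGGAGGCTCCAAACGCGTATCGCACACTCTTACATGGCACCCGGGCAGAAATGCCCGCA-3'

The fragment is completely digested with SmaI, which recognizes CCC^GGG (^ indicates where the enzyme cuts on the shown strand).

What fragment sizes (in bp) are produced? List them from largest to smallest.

79, 68, 17 bp

SmaI sites (CCCGGG) start at positions 77, 145.
SmaI cuts after base 3 of each site, so after positions 79, 147.
Linear molecule, 2 cuts → 3 fragments:
  1–79 → 79 bp
  80–147 → 68 bp
  148–164 → 17 bp
Sorted largest to smallest: 79, 68, 17 bp.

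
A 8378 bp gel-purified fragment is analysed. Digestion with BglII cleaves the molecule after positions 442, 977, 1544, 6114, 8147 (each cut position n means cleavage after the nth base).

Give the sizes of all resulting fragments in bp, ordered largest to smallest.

Linear molecule, 5 cuts → 6 fragments:
  442 − 0 = 442 bp
  977 − 442 = 535 bp
  1544 − 977 = 567 bp
  6114 − 1544 = 4570 bp
  8147 − 6114 = 2033 bp
  8378 − 8147 = 231 bp
Sorted largest to smallest: 4570, 2033, 567, 535, 442, 231 bp.

4570, 2033, 567, 535, 442, 231 bp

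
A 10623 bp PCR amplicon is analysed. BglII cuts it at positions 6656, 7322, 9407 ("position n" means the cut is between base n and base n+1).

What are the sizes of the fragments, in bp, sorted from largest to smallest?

6656, 2085, 1216, 666 bp

Linear molecule, 3 cuts → 4 fragments:
  6656 − 0 = 6656 bp
  7322 − 6656 = 666 bp
  9407 − 7322 = 2085 bp
  10623 − 9407 = 1216 bp
Sorted largest to smallest: 6656, 2085, 1216, 666 bp.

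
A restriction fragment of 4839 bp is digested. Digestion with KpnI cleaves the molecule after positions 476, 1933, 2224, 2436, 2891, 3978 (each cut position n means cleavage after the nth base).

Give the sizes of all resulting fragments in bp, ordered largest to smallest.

1457, 1087, 861, 476, 455, 291, 212 bp

Linear molecule, 6 cuts → 7 fragments:
  476 − 0 = 476 bp
  1933 − 476 = 1457 bp
  2224 − 1933 = 291 bp
  2436 − 2224 = 212 bp
  2891 − 2436 = 455 bp
  3978 − 2891 = 1087 bp
  4839 − 3978 = 861 bp
Sorted largest to smallest: 1457, 1087, 861, 476, 455, 291, 212 bp.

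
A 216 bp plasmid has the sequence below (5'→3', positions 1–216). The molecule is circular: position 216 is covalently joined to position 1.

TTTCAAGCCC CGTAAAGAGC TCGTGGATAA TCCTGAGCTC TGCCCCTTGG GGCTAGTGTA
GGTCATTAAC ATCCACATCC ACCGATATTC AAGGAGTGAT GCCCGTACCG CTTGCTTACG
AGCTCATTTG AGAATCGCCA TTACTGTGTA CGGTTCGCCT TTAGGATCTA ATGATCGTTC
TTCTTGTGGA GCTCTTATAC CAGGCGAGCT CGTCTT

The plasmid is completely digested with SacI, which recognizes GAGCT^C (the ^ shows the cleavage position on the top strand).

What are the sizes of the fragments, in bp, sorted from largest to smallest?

85, 69, 27, 18, 17 bp

SacI sites (GAGCTC) start at positions 17, 35, 120, 189, 206.
SacI cuts after base 5 of each site (before the last base), so after positions 21, 39, 124, 193, 210.
Circular molecule, 5 cuts → 5 fragments:
  22–39 → 18 bp
  40–124 → 85 bp
  125–193 → 69 bp
  194–210 → 17 bp
  211–216 then 1–21 → 6 + 21 = 27 bp
Sorted largest to smallest: 85, 69, 27, 18, 17 bp.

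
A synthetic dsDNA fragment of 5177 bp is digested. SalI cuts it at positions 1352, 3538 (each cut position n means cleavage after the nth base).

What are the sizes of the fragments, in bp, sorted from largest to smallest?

2186, 1639, 1352 bp

Linear molecule, 2 cuts → 3 fragments:
  1352 − 0 = 1352 bp
  3538 − 1352 = 2186 bp
  5177 − 3538 = 1639 bp
Sorted largest to smallest: 2186, 1639, 1352 bp.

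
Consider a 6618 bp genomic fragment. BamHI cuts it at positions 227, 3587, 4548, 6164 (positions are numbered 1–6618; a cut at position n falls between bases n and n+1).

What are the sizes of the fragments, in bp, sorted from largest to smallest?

3360, 1616, 961, 454, 227 bp

Linear molecule, 4 cuts → 5 fragments:
  227 − 0 = 227 bp
  3587 − 227 = 3360 bp
  4548 − 3587 = 961 bp
  6164 − 4548 = 1616 bp
  6618 − 6164 = 454 bp
Sorted largest to smallest: 3360, 1616, 961, 454, 227 bp.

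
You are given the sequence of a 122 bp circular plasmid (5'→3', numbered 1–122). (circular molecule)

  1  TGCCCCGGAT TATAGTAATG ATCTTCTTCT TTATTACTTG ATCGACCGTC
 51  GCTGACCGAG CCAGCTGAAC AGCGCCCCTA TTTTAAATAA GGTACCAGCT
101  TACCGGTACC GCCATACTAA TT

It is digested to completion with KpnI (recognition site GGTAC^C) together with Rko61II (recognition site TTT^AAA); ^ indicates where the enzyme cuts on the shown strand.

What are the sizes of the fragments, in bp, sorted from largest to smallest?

97, 14, 11 bp

KpnI sites (GGTACC) start at positions 91, 105.
KpnI cuts after base 5 of each site (before the last base), so after positions 95, 109.
The Rko61II site (TTTAAA) starts at position 82.
Rko61II cuts after base 3 of each site, so after position 84.
Combined cut positions: 84, 95, 109.
Circular molecule, 3 cuts → 3 fragments:
  85–95 → 11 bp
  96–109 → 14 bp
  110–122 then 1–84 → 13 + 84 = 97 bp
Sorted largest to smallest: 97, 14, 11 bp.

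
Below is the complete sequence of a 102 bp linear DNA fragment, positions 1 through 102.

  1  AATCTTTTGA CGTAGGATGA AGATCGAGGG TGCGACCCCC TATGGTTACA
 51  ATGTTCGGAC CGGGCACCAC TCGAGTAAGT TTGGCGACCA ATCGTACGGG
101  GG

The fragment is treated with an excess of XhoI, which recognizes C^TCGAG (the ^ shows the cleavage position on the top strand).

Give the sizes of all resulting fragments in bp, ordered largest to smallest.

The XhoI site (CTCGAG) starts at position 70.
XhoI cuts after the first base of each site, so after position 70.
Linear molecule, 1 cut → 2 fragments:
  1–70 → 70 bp
  71–102 → 32 bp
Sorted largest to smallest: 70, 32 bp.

70, 32 bp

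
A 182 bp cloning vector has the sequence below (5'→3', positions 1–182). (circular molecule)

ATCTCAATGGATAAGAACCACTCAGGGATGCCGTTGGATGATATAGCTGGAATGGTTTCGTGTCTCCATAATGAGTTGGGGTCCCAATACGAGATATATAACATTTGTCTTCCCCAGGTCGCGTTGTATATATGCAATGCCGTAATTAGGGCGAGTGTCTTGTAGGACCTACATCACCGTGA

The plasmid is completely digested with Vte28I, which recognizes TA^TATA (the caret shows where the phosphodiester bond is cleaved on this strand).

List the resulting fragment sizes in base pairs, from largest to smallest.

150, 32 bp

Vte28I sites (TATATA) start at positions 95, 127.
Vte28I cuts after base 2 of each site, so after positions 96, 128.
Circular molecule, 2 cuts → 2 fragments:
  97–128 → 32 bp
  129–182 then 1–96 → 54 + 96 = 150 bp
Sorted largest to smallest: 150, 32 bp.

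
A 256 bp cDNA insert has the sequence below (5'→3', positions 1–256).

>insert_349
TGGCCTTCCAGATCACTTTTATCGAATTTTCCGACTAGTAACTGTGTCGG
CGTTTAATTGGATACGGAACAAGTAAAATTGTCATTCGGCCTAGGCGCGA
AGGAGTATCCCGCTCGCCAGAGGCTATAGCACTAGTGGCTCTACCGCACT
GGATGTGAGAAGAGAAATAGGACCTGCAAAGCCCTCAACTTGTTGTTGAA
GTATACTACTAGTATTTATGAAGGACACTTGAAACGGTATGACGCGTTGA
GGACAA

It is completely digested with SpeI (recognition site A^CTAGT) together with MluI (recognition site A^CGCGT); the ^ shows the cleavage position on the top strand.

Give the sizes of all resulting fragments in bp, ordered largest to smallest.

SpeI sites (ACTAGT) start at positions 34, 131, 208.
SpeI cuts after the first base of each site, so after positions 34, 131, 208.
The MluI site (ACGCGT) starts at position 242.
MluI cuts after the first base of each site, so after position 242.
Combined cut positions: 34, 131, 208, 242.
Linear molecule, 4 cuts → 5 fragments:
  1–34 → 34 bp
  35–131 → 97 bp
  132–208 → 77 bp
  209–242 → 34 bp
  243–256 → 14 bp
Sorted largest to smallest: 97, 77, 34, 34, 14 bp.

97, 77, 34, 34, 14 bp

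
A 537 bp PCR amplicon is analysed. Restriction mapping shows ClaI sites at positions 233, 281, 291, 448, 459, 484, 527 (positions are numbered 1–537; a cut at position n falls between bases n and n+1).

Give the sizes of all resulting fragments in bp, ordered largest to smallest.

Linear molecule, 7 cuts → 8 fragments:
  233 − 0 = 233 bp
  281 − 233 = 48 bp
  291 − 281 = 10 bp
  448 − 291 = 157 bp
  459 − 448 = 11 bp
  484 − 459 = 25 bp
  527 − 484 = 43 bp
  537 − 527 = 10 bp
Sorted largest to smallest: 233, 157, 48, 43, 25, 11, 10, 10 bp.

233, 157, 48, 43, 25, 11, 10, 10 bp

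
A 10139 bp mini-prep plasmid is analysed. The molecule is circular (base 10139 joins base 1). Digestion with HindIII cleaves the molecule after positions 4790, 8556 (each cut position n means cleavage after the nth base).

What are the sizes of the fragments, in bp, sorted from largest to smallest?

6373, 3766 bp

Circular molecule, 2 cuts → 2 fragments:
  8556 − 4790 = 3766 bp
  wrap: 10139 − 8556 + 4790 = 6373 bp
Sorted largest to smallest: 6373, 3766 bp.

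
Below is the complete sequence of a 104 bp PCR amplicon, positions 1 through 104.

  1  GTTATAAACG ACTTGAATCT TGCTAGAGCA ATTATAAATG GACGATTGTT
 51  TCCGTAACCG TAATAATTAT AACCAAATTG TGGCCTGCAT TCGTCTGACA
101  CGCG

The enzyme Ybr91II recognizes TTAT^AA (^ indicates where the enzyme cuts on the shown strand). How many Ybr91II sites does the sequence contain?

3

TTATAA occurs starting at positions 2, 32, 67.
Ybr91II cuts at 3 sites.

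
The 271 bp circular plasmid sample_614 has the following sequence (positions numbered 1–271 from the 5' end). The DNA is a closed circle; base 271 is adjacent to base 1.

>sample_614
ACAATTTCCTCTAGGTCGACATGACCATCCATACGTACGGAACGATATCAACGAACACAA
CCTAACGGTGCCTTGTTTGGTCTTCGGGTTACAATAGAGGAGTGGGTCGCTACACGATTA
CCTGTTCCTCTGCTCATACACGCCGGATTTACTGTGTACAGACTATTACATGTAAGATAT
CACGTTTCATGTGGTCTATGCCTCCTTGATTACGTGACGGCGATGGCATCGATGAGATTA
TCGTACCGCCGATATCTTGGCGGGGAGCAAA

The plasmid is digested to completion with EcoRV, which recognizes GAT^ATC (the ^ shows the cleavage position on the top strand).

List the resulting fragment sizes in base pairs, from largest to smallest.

EcoRV sites (GATATC) start at positions 44, 176, 251.
EcoRV cuts after base 3 of each site, so after positions 46, 178, 253.
Circular molecule, 3 cuts → 3 fragments:
  47–178 → 132 bp
  179–253 → 75 bp
  254–271 then 1–46 → 18 + 46 = 64 bp
Sorted largest to smallest: 132, 75, 64 bp.

132, 75, 64 bp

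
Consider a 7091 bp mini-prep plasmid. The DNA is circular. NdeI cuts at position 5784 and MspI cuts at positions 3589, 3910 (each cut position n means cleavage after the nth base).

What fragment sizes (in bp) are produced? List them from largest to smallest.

4896, 1874, 321 bp

Combined cut positions (sorted): 3589, 3910, 5784.
Circular molecule, 3 cuts → 3 fragments:
  3910 − 3589 = 321 bp
  5784 − 3910 = 1874 bp
  wrap: 7091 − 5784 + 3589 = 4896 bp
Sorted largest to smallest: 4896, 1874, 321 bp.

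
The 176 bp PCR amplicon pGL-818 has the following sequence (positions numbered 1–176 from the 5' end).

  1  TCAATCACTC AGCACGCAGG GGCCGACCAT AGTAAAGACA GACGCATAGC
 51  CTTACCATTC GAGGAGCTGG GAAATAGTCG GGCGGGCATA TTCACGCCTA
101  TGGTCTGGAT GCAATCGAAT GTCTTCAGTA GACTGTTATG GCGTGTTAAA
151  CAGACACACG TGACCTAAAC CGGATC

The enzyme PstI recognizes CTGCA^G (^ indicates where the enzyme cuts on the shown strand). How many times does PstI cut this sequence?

0

No occurrence of CTGCAG is present in the sequence.
PstI does not cut: 0 sites.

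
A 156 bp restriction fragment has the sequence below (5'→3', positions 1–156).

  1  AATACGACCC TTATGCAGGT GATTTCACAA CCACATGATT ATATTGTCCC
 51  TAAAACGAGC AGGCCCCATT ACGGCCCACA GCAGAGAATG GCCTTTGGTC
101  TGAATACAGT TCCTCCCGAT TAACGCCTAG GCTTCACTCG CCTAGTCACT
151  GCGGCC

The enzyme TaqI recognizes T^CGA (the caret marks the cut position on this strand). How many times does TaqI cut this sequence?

No occurrence of TCGA is present in the sequence.
TaqI does not cut: 0 sites.

0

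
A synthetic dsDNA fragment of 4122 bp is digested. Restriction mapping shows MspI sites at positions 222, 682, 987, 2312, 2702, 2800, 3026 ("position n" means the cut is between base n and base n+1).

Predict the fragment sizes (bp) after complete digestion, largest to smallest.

Linear molecule, 7 cuts → 8 fragments:
  222 − 0 = 222 bp
  682 − 222 = 460 bp
  987 − 682 = 305 bp
  2312 − 987 = 1325 bp
  2702 − 2312 = 390 bp
  2800 − 2702 = 98 bp
  3026 − 2800 = 226 bp
  4122 − 3026 = 1096 bp
Sorted largest to smallest: 1325, 1096, 460, 390, 305, 226, 222, 98 bp.

1325, 1096, 460, 390, 305, 226, 222, 98 bp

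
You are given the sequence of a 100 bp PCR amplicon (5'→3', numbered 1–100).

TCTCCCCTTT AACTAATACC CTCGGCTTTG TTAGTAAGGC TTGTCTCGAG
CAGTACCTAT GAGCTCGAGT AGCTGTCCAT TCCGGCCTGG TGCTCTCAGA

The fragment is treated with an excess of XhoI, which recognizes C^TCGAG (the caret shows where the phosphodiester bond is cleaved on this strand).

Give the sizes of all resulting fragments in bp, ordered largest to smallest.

45, 36, 19 bp

XhoI sites (CTCGAG) start at positions 45, 64.
XhoI cuts after the first base of each site, so after positions 45, 64.
Linear molecule, 2 cuts → 3 fragments:
  1–45 → 45 bp
  46–64 → 19 bp
  65–100 → 36 bp
Sorted largest to smallest: 45, 36, 19 bp.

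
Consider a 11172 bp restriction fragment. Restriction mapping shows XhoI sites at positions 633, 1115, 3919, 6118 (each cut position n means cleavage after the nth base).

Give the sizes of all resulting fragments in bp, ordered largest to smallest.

5054, 2804, 2199, 633, 482 bp

Linear molecule, 4 cuts → 5 fragments:
  633 − 0 = 633 bp
  1115 − 633 = 482 bp
  3919 − 1115 = 2804 bp
  6118 − 3919 = 2199 bp
  11172 − 6118 = 5054 bp
Sorted largest to smallest: 5054, 2804, 2199, 633, 482 bp.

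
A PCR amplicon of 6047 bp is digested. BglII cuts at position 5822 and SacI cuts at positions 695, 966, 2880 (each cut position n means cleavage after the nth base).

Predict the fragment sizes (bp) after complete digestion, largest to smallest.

2942, 1914, 695, 271, 225 bp

Combined cut positions (sorted): 695, 966, 2880, 5822.
Linear molecule, 4 cuts → 5 fragments:
  695 − 0 = 695 bp
  966 − 695 = 271 bp
  2880 − 966 = 1914 bp
  5822 − 2880 = 2942 bp
  6047 − 5822 = 225 bp
Sorted largest to smallest: 2942, 1914, 695, 271, 225 bp.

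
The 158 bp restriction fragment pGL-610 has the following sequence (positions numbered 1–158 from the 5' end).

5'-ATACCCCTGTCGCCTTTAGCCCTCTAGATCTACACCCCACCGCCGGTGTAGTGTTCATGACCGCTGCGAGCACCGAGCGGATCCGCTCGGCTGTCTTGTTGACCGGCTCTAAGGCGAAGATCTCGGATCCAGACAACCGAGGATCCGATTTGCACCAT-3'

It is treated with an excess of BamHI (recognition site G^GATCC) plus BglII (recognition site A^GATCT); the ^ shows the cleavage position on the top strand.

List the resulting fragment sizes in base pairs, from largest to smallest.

53, 39, 26, 17, 16, 7 bp

BamHI sites (GGATCC) start at positions 79, 125, 141.
BamHI cuts after the first base of each site, so after positions 79, 125, 141.
BglII sites (AGATCT) start at positions 26, 118.
BglII cuts after the first base of each site, so after positions 26, 118.
Combined cut positions: 26, 79, 118, 125, 141.
Linear molecule, 5 cuts → 6 fragments:
  1–26 → 26 bp
  27–79 → 53 bp
  80–118 → 39 bp
  119–125 → 7 bp
  126–141 → 16 bp
  142–158 → 17 bp
Sorted largest to smallest: 53, 39, 26, 17, 16, 7 bp.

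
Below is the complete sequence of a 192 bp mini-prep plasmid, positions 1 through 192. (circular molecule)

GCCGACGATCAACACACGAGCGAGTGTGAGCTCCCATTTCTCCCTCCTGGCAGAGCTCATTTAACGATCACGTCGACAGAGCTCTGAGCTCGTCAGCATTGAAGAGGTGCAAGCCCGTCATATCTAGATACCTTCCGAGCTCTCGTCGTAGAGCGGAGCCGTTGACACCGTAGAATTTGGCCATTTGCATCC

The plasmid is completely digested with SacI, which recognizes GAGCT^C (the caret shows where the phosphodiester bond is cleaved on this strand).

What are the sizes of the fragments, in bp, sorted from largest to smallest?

83, 51, 26, 25, 7 bp

SacI sites (GAGCTC) start at positions 28, 53, 79, 86, 137.
SacI cuts after base 5 of each site (before the last base), so after positions 32, 57, 83, 90, 141.
Circular molecule, 5 cuts → 5 fragments:
  33–57 → 25 bp
  58–83 → 26 bp
  84–90 → 7 bp
  91–141 → 51 bp
  142–192 then 1–32 → 51 + 32 = 83 bp
Sorted largest to smallest: 83, 51, 26, 25, 7 bp.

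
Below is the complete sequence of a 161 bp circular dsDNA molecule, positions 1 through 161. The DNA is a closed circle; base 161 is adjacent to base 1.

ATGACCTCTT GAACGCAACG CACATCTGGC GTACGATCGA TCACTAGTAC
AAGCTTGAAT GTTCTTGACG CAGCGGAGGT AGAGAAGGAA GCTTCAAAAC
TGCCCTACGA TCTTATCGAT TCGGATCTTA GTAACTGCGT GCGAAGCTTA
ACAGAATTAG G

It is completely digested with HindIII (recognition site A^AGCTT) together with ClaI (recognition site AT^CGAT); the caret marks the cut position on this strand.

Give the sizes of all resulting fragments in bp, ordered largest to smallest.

HindIII sites (AAGCTT) start at positions 51, 89, 144.
HindIII cuts after the first base of each site, so after positions 51, 89, 144.
ClaI sites (ATCGAT) start at positions 36, 115.
ClaI cuts after base 2 of each site, so after positions 37, 116.
Combined cut positions: 37, 51, 89, 116, 144.
Circular molecule, 5 cuts → 5 fragments:
  38–51 → 14 bp
  52–89 → 38 bp
  90–116 → 27 bp
  117–144 → 28 bp
  145–161 then 1–37 → 17 + 37 = 54 bp
Sorted largest to smallest: 54, 38, 28, 27, 14 bp.

54, 38, 28, 27, 14 bp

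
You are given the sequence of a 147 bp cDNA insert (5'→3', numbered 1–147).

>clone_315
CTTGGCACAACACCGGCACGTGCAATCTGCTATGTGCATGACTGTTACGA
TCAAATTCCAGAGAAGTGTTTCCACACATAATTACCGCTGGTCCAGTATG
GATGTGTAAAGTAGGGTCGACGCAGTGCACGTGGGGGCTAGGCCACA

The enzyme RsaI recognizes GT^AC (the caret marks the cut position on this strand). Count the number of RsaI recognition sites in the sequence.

0

No occurrence of GTAC is present in the sequence.
RsaI does not cut: 0 sites.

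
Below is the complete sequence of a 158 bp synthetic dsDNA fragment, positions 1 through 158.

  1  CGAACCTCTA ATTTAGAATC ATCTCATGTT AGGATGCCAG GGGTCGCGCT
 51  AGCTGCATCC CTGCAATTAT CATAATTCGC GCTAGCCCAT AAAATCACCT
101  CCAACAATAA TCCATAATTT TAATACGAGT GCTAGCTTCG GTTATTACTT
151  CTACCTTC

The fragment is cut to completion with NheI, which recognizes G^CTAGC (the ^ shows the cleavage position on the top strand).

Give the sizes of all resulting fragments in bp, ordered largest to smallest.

50, 48, 33, 27 bp

NheI sites (GCTAGC) start at positions 48, 81, 131.
NheI cuts after the first base of each site, so after positions 48, 81, 131.
Linear molecule, 3 cuts → 4 fragments:
  1–48 → 48 bp
  49–81 → 33 bp
  82–131 → 50 bp
  132–158 → 27 bp
Sorted largest to smallest: 50, 48, 33, 27 bp.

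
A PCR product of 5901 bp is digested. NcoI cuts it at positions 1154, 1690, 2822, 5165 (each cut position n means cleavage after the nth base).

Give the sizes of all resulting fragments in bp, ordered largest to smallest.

2343, 1154, 1132, 736, 536 bp

Linear molecule, 4 cuts → 5 fragments:
  1154 − 0 = 1154 bp
  1690 − 1154 = 536 bp
  2822 − 1690 = 1132 bp
  5165 − 2822 = 2343 bp
  5901 − 5165 = 736 bp
Sorted largest to smallest: 2343, 1154, 1132, 736, 536 bp.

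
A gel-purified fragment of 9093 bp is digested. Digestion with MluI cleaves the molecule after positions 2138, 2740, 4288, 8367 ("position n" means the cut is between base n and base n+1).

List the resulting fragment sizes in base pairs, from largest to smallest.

Linear molecule, 4 cuts → 5 fragments:
  2138 − 0 = 2138 bp
  2740 − 2138 = 602 bp
  4288 − 2740 = 1548 bp
  8367 − 4288 = 4079 bp
  9093 − 8367 = 726 bp
Sorted largest to smallest: 4079, 2138, 1548, 726, 602 bp.

4079, 2138, 1548, 726, 602 bp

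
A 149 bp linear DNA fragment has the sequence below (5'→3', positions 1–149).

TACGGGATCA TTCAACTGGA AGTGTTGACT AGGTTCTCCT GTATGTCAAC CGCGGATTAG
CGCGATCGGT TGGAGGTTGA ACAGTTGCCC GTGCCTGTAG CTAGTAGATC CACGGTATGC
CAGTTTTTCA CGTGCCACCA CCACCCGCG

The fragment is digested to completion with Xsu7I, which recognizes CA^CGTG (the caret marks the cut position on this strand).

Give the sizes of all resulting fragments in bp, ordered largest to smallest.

The Xsu7I site (CACGTG) starts at position 129.
Xsu7I cuts after base 2 of each site, so after position 130.
Linear molecule, 1 cut → 2 fragments:
  1–130 → 130 bp
  131–149 → 19 bp
Sorted largest to smallest: 130, 19 bp.

130, 19 bp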